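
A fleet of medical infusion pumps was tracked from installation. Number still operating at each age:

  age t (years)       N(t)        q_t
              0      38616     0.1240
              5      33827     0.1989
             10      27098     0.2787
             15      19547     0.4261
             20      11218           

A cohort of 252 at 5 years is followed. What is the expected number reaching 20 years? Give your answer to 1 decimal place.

83.6

The relevant probability is 11218/33827 = 0.331629.
Expected number = 252 × 0.331629 = 83.6.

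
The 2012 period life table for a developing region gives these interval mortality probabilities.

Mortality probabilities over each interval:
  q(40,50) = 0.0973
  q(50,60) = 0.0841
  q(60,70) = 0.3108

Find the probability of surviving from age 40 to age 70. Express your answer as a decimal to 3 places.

Survival from 40 to 70 is the product of surviving each interval: (1 − 0.0973) × (1 − 0.0841) × (1 − 0.3108).
= 0.9027 × 0.9159 × 0.6892 = 0.569819.

0.570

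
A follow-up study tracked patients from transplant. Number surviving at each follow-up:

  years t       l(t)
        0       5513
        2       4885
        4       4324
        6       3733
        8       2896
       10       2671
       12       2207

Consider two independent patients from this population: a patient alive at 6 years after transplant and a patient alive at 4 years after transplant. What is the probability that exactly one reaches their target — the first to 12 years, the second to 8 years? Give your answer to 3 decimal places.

p₁ = l(12)/l(6) = 2207/3733 = 0.591214; p₂ = l(8)/l(4) = 2896/4324 = 0.669750.
P(exactly one) = p₁(1−p₂) + (1−p₁)p₂ = 0.195248 + 0.273784 = 0.469033.

0.469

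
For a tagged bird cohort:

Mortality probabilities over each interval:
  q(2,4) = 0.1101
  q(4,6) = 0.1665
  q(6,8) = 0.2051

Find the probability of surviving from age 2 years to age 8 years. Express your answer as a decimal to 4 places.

P(survive 2→8) = (1 − 0.1101) × (1 − 0.1665) × (1 − 0.2051).
= 0.8899 × 0.8335 × 0.7949 = 0.589602.

0.5896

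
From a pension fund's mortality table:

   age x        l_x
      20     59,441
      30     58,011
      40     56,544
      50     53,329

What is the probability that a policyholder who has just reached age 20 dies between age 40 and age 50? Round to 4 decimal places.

This is the probability of reaching 40 but not 50, conditional on being alive at 20: (l_40 − l_50) / l_20.
= (56,544 − 53,329) / 59,441 = 3,215 / 59,441 = 0.054087.

0.0541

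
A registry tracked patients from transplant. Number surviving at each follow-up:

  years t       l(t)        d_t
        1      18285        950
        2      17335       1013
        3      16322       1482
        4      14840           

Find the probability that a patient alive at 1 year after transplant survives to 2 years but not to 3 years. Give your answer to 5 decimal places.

This is the probability of reaching 2 but not 3, conditional on being alive at 1: (l(2) − l(3)) / l(1).
= (17335 − 16322) / 18285 = 1013 / 18285 = 0.055401.

0.05540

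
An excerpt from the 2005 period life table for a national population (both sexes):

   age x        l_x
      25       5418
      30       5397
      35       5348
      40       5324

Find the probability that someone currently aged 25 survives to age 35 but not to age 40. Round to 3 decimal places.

This is the probability of reaching 35 but not 40, conditional on being alive at 25: (l_35 − l_40) / l_25.
= (5348 − 5324) / 5418 = 24 / 5418 = 0.004430.

0.004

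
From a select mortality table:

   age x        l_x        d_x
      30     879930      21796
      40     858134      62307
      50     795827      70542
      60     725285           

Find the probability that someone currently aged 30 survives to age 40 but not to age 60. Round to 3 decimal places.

0.151

This is the probability of reaching 40 but not 60, conditional on being alive at 30: (l_40 − l_60) / l_30.
= (858134 − 725285) / 879930 = 132849 / 879930 = 0.150977.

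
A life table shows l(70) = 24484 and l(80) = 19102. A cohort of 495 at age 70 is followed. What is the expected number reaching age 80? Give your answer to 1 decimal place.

The relevant probability is 19102/24484 = 0.780183.
Expected number = 495 × 0.780183 = 386.2.

386.2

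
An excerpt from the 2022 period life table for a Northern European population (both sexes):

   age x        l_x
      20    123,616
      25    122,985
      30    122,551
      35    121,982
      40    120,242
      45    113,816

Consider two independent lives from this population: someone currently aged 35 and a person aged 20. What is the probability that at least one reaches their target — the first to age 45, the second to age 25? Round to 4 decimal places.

0.9997

p₁ = l_45/l_35 = 113,816/121,982 = 0.933056; p₂ = l_25/l_20 = 122,985/123,616 = 0.994895.
P(at least one) = 1 − (1−p₁)(1−p₂) = 1 − 0.066944 × 0.005105 = 0.999658.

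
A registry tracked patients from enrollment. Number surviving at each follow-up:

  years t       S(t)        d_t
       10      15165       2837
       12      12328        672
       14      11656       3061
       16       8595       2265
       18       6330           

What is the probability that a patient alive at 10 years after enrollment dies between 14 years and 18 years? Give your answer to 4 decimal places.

This is the probability of reaching 14 but not 18, conditional on being alive at 10: (S(14) − S(18)) / S(10).
= (11656 − 6330) / 15165 = 5326 / 15165 = 0.351203.

0.3512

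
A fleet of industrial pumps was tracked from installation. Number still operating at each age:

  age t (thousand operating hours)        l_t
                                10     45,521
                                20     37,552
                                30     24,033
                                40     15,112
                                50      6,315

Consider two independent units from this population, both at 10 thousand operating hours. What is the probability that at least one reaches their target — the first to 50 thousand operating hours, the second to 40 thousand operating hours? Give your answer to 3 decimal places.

p₁ = l_50/l_10 = 6,315/45,521 = 0.138727; p₂ = l_40/l_10 = 15,112/45,521 = 0.331979.
P(at least one) = 1 − (1−p₁)(1−p₂) = 1 − 0.861273 × 0.668021 = 0.424652.

0.425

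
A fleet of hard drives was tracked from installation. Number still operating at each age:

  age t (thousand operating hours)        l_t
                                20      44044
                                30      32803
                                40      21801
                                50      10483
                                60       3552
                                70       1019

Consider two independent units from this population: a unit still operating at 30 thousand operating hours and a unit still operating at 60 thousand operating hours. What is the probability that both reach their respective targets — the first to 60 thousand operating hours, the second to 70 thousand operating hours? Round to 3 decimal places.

p₁ = l_60/l_30 = 3552/32803 = 0.108283; p₂ = l_70/l_60 = 1019/3552 = 0.286881.
P(both) = p₁ × p₂ = 0.108283 × 0.286881 = 0.031064.

0.031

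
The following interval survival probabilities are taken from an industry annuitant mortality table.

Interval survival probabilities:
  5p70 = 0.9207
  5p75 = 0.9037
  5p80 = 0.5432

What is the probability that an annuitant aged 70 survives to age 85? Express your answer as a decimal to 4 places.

15p70 = 0.9207 × 0.9037 × 0.5432.
= 0.451962.

0.4520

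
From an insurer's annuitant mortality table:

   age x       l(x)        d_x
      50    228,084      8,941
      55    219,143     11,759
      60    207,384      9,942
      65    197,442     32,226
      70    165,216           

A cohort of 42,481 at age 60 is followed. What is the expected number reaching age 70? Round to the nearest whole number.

33843

The relevant probability is 165,216/207,384 = 0.796667.
Expected number = 42,481 × 0.796667 = 33843.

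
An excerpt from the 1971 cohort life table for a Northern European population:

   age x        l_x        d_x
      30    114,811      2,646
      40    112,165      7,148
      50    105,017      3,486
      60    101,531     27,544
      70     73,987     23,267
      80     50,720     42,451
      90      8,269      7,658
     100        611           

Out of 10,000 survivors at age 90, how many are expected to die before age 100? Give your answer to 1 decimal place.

9261.1

The relevant probability is 1 − 611/8,269 = 0.926110.
Expected number = 10,000 × 0.926110 = 9261.1.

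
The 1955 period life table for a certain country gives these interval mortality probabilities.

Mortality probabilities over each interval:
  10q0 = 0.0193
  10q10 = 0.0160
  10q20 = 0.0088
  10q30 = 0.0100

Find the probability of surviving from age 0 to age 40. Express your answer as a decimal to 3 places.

0.947

Survival from 0 to 40 is the product of surviving each interval: (1 − 0.0193) × (1 − 0.0160) × (1 − 0.0088) × (1 − 0.0100).
= 0.9807 × 0.9840 × 0.9912 × 0.9900 = 0.946952.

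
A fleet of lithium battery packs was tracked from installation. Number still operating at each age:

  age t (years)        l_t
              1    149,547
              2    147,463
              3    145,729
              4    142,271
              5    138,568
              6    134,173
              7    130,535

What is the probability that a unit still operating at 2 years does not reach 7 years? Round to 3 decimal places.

0.115

P(fail before 7 | operational at 2) = 1 − l_7/l_2 = 1 − 130,535/147,463 = (16,928)/147,463 = 0.114795.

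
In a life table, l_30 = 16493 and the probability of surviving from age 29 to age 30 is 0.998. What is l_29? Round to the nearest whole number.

16526

l_29 = l_30 / p = 16493 / 0.998 = 16526.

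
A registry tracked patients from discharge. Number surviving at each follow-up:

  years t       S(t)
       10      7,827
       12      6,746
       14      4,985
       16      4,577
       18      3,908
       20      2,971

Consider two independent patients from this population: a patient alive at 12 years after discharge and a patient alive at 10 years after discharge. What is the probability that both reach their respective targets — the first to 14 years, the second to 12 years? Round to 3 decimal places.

p₁ = S(14)/S(12) = 4,985/6,746 = 0.738956; p₂ = S(12)/S(10) = 6,746/7,827 = 0.861888.
P(both) = p₁ × p₂ = 0.738956 × 0.861888 = 0.636897.

0.637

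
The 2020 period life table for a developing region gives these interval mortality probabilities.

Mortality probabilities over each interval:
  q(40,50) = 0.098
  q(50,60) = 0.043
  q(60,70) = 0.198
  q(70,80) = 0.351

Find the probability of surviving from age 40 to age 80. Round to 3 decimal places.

The overall survival probability is (1 − 0.098) × (1 − 0.043) × (1 − 0.198) × (1 − 0.351).
= 0.902 × 0.957 × 0.802 × 0.649 = 0.449301.

0.449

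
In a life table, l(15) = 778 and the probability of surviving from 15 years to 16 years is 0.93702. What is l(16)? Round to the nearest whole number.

l(16) = l(15) × p = 778 × 0.93702 = 729.

729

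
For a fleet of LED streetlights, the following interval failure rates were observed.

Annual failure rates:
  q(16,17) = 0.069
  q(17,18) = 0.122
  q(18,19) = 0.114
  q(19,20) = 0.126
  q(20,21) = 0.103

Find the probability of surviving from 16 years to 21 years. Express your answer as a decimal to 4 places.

0.5678

Survival from 16 to 21 is the product of surviving each interval: (1 − 0.069) × (1 − 0.122) × (1 − 0.114) × (1 − 0.126) × (1 − 0.103).
= 0.931 × 0.878 × 0.886 × 0.874 × 0.897 = 0.567782.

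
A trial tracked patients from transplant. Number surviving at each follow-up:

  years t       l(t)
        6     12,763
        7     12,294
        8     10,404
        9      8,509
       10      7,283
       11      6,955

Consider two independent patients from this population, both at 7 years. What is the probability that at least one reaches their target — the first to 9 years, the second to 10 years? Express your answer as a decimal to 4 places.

p₁ = l(9)/l(7) = 8,509/12,294 = 0.692126; p₂ = l(10)/l(7) = 7,283/12,294 = 0.592403.
P(at least one) = 1 − (1−p₁)(1−p₂) = 1 − 0.307874 × 0.407597 = 0.874511.

0.8745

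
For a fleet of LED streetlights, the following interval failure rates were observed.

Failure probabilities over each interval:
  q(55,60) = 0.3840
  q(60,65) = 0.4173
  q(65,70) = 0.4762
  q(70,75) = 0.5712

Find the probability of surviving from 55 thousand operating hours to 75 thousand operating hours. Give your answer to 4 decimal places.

Chaining the interval survival probabilities: (1 − 0.3840) × (1 − 0.4173) × (1 − 0.4762) × (1 − 0.5712).
= 0.6160 × 0.5827 × 0.5238 × 0.4288 = 0.080621.

0.0806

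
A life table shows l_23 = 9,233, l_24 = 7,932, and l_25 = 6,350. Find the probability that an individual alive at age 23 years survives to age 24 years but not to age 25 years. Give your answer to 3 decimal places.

0.171

This is the probability of reaching 24 but not 25, conditional on being alive at 23: (l_24 − l_25) / l_23.
= (7,932 − 6,350) / 9,233 = 1,582 / 9,233 = 0.171342.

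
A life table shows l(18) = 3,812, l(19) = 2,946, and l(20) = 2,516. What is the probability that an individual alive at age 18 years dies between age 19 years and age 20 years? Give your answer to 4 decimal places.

0.1128

This is the probability of reaching 19 but not 20, conditional on being alive at 18: (l(19) − l(20)) / l(18).
= (2,946 − 2,516) / 3,812 = 430 / 3,812 = 0.112802.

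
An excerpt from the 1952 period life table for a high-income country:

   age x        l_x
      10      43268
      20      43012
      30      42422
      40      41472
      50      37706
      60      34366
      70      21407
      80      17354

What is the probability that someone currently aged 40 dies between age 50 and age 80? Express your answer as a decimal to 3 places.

We want 10|30q40 = (l_50 − l_80)/l_40.
This is the probability of reaching 50 but not 80, conditional on being alive at 40: (l_50 − l_80) / l_40.
= (37706 − 17354) / 41472 = 20352 / 41472 = 0.490741.

0.491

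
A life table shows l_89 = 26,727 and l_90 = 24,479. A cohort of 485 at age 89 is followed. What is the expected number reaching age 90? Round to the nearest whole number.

The relevant probability is 24,479/26,727 = 0.915890.
Expected number = 485 × 0.915890 = 444.

444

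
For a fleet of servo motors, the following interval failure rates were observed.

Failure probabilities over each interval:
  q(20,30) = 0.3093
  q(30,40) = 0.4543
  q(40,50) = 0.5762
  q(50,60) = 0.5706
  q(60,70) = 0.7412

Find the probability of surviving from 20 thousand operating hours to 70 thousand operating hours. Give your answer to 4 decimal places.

0.0178

The overall survival probability is (1 − 0.3093) × (1 − 0.4543) × (1 − 0.5762) × (1 − 0.5706) × (1 − 0.7412).
= 0.6907 × 0.5457 × 0.4238 × 0.4294 × 0.2588 = 0.017751.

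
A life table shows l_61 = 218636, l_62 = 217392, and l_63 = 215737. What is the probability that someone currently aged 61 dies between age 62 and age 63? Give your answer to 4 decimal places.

We want 1|1q61 = (l_62 − l_63)/l_61.
This is the probability of reaching 62 but not 63, conditional on being alive at 61: (l_62 − l_63) / l_61.
= (217392 − 215737) / 218636 = 1655 / 218636 = 0.007570.

0.0076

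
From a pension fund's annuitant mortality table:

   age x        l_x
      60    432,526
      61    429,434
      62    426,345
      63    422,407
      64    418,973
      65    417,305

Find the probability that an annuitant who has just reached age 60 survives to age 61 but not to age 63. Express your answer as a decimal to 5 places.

This is the probability of reaching 61 but not 63, conditional on being alive at 60: (l_61 − l_63) / l_60.
= (429,434 − 422,407) / 432,526 = 7,027 / 432,526 = 0.016246.

0.01625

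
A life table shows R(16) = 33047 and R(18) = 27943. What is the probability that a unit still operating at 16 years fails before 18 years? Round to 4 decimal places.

P(fail before 18 | operational at 16) = 1 − R(18)/R(16) = 1 − 27943/33047 = (5104)/33047 = 0.154447.

0.1544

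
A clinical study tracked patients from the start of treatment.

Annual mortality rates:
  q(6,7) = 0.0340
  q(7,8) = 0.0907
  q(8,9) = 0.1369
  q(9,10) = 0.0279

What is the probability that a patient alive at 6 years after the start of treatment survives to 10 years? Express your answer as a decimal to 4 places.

0.7370

Chaining the interval survival probabilities: (1 − 0.0340) × (1 − 0.0907) × (1 − 0.1369) × (1 − 0.0279).
= 0.9660 × 0.9093 × 0.8631 × 0.9721 = 0.736981.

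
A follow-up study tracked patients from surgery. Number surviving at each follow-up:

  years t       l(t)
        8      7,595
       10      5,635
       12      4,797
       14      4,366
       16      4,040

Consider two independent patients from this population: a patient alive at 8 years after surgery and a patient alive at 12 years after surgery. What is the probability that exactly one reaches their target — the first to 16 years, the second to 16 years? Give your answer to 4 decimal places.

0.4781

p₁ = l(16)/l(8) = 4,040/7,595 = 0.531929; p₂ = l(16)/l(12) = 4,040/4,797 = 0.842193.
P(exactly one) = p₁(1−p₂) + (1−p₁)p₂ = 0.083942 + 0.394206 = 0.478148.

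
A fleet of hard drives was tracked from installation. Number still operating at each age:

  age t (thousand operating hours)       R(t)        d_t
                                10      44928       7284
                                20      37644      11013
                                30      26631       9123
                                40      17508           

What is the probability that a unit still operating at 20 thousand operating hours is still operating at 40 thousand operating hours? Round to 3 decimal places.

The conditional survival probability is R(40)/R(20) = 17508/37644 = 0.465094.

0.465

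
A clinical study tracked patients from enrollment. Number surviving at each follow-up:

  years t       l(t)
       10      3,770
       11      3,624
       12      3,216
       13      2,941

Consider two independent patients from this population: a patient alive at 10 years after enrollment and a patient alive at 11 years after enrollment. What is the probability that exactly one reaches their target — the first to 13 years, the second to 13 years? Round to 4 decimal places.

p₁ = l(13)/l(10) = 2,941/3,770 = 0.780106; p₂ = l(13)/l(11) = 2,941/3,624 = 0.811534.
P(exactly one) = p₁(1−p₂) + (1−p₁)p₂ = 0.147023 + 0.178451 = 0.325475.

0.3255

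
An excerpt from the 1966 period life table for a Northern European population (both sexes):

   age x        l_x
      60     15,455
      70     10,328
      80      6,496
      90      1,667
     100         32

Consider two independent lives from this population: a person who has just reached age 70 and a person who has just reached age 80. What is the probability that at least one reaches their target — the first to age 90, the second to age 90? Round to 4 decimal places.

0.3766

p₁ = l_90/l_70 = 1,667/10,328 = 0.161406; p₂ = l_90/l_80 = 1,667/6,496 = 0.256619.
P(at least one) = 1 − (1−p₁)(1−p₂) = 1 − 0.838594 × 0.743381 = 0.376605.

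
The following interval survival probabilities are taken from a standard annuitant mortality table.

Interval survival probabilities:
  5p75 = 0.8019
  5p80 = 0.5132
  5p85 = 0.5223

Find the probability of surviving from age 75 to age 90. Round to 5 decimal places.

0.21494

Survival from 75 to 90 is the product of surviving each interval: 0.8019 × 0.5132 × 0.5223.
= 0.214945.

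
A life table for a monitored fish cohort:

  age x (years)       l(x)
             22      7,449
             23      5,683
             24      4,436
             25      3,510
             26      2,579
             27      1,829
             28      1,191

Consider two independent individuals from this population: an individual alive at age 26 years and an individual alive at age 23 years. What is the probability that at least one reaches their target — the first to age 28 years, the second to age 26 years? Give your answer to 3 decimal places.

0.706

p₁ = l(28)/l(26) = 1,191/2,579 = 0.461807; p₂ = l(26)/l(23) = 2,579/5,683 = 0.453810.
P(at least one) = 1 − (1−p₁)(1−p₂) = 1 − 0.538193 × 0.546190 = 0.706044.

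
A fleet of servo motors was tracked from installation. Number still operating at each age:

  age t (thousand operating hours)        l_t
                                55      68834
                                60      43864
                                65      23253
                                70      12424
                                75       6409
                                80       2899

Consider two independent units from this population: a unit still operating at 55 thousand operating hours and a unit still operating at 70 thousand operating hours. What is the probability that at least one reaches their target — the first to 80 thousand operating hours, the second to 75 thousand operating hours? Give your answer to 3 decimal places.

0.536

p₁ = l_80/l_55 = 2899/68834 = 0.042116; p₂ = l_75/l_70 = 6409/12424 = 0.515856.
P(at least one) = 1 − (1−p₁)(1−p₂) = 1 − 0.957884 × 0.484144 = 0.536246.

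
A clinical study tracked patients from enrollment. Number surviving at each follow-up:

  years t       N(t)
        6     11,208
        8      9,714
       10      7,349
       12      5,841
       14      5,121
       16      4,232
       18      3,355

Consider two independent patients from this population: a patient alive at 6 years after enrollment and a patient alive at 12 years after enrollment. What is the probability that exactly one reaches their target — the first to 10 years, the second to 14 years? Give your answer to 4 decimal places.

0.3827

p₁ = N(10)/N(6) = 7,349/11,208 = 0.655692; p₂ = N(14)/N(12) = 5,121/5,841 = 0.876733.
P(exactly one) = p₁(1−p₂) + (1−p₁)p₂ = 0.080825 + 0.301866 = 0.382691.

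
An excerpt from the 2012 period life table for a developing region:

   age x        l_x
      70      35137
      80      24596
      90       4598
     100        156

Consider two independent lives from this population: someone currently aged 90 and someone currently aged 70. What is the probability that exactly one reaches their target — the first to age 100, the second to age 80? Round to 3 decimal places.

p₁ = l_100/l_90 = 156/4598 = 0.033928; p₂ = l_80/l_70 = 24596/35137 = 0.700003.
P(exactly one) = p₁(1−p₂) + (1−p₁)p₂ = 0.010178 + 0.676253 = 0.686432.

0.686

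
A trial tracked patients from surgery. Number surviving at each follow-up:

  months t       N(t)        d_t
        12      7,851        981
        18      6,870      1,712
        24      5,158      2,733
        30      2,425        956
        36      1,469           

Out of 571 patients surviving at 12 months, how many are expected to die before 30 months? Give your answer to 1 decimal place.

The relevant probability is 1 − 2,425/7,851 = 0.691122.
Expected number = 571 × 0.691122 = 394.6.

394.6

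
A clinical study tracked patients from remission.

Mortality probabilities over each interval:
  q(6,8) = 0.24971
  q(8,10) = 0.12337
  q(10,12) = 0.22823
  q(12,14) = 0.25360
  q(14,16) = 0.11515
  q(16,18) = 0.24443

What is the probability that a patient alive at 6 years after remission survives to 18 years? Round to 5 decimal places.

Chaining the interval survival probabilities: (1 − 0.24971) × (1 − 0.12337) × (1 − 0.22823) × (1 − 0.25360) × (1 − 0.11515) × (1 − 0.24443).
= 0.75029 × 0.87663 × 0.77177 × 0.74640 × 0.88485 × 0.75557 = 0.253308.

0.25331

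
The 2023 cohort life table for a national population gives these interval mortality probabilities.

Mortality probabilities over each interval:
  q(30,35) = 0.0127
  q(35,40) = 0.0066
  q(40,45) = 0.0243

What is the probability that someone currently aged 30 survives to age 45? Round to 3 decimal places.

Survival from 30 to 45 is the product of surviving each interval: (1 − 0.0127) × (1 − 0.0066) × (1 − 0.0243).
= 0.9873 × 0.9934 × 0.9757 = 0.956951.

0.957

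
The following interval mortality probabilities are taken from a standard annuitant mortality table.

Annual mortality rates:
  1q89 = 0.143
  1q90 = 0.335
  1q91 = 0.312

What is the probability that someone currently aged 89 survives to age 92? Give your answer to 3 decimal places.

0.392

Chaining the interval survival probabilities: (1 − 0.143) × (1 − 0.335) × (1 − 0.312).
= 0.857 × 0.665 × 0.688 = 0.392095.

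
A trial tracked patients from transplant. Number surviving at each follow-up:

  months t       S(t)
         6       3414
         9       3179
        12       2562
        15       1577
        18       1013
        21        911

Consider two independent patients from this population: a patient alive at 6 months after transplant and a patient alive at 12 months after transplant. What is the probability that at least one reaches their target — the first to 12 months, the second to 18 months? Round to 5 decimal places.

p₁ = S(12)/S(6) = 2562/3414 = 0.750439; p₂ = S(18)/S(12) = 1013/2562 = 0.395394.
P(at least one) = 1 − (1−p₁)(1−p₂) = 1 − 0.249561 × 0.604606 = 0.849114.

0.84911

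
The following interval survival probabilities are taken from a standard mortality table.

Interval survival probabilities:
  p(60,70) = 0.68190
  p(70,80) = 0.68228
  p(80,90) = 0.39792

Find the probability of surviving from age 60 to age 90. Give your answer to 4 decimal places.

The overall survival probability is 0.68190 × 0.68228 × 0.39792.
= 0.185131.

0.1851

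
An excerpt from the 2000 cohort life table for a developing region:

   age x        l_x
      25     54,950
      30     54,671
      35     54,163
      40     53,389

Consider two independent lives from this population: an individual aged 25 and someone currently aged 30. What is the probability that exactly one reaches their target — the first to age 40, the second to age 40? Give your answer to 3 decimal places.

0.051

p₁ = l_40/l_25 = 53,389/54,950 = 0.971592; p₂ = l_40/l_30 = 53,389/54,671 = 0.976551.
P(exactly one) = p₁(1−p₂) + (1−p₁)p₂ = 0.022783 + 0.027742 = 0.050525.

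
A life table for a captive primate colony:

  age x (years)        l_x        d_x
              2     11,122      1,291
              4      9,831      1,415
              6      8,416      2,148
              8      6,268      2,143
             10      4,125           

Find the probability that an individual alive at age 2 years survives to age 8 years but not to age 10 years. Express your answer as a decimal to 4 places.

This is the probability of reaching 8 but not 10, conditional on being alive at 2: (l_8 − l_10) / l_2.
= (6,268 − 4,125) / 11,122 = 2,143 / 11,122 = 0.192681.

0.1927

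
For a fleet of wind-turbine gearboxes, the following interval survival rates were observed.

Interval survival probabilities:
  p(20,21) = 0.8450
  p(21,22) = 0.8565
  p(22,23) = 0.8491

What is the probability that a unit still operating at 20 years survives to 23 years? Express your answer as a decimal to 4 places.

The overall survival probability is 0.8450 × 0.8565 × 0.8491.
= 0.614530.

0.6145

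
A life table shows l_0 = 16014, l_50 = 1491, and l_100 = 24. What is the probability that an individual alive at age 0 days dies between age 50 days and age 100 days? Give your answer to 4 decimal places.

This is the probability of reaching 50 but not 100, conditional on being alive at 0: (l_50 − l_100) / l_0.
= (1491 − 24) / 16014 = 1467 / 16014 = 0.091607.

0.0916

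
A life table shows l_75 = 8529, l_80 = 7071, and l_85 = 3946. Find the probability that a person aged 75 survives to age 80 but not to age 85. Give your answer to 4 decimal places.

This is the probability of reaching 80 but not 85, conditional on being alive at 75: (l_80 − l_85) / l_75.
= (7071 − 3946) / 8529 = 3125 / 8529 = 0.366397.

0.3664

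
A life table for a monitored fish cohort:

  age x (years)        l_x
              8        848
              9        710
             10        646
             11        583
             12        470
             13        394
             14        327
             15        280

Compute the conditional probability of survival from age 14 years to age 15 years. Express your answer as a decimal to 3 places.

The conditional survival probability is l_15/l_14 = 280/327 = 0.856269.

0.856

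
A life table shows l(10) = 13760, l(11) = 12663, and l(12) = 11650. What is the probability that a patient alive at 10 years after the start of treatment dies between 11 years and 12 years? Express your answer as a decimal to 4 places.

This is the probability of reaching 11 but not 12, conditional on being alive at 10: (l(11) − l(12)) / l(10).
= (12663 − 11650) / 13760 = 1013 / 13760 = 0.073619.

0.0736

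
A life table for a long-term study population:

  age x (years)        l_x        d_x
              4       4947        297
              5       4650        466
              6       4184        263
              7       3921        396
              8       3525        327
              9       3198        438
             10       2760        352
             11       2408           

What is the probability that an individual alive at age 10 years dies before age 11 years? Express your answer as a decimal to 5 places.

0.12754

P(die before 11 | alive at 10) = 1 − l_11/l_10 = 1 − 2408/2760 = (352)/2760 = 0.127536.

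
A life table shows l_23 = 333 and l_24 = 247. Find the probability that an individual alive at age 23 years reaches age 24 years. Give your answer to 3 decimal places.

The conditional survival probability is l_24/l_23 = 247/333 = 0.741742.

0.742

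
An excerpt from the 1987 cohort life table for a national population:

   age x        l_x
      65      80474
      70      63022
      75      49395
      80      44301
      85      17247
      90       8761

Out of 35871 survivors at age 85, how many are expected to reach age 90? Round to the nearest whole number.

The relevant probability is 8761/17247 = 0.507972.
Expected number = 35871 × 0.507972 = 18221.

18221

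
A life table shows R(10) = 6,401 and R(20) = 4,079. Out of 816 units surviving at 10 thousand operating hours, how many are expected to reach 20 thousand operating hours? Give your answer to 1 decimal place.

The relevant probability is 4,079/6,401 = 0.637244.
Expected number = 816 × 0.637244 = 520.0.

520.0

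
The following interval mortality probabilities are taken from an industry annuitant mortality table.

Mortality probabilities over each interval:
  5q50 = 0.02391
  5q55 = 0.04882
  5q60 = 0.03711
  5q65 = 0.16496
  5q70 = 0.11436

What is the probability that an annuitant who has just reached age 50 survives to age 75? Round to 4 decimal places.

0.6611

Survival from 50 to 75 is the product of surviving each interval: (1 − 0.02391) × (1 − 0.04882) × (1 − 0.03711) × (1 − 0.16496) × (1 − 0.11436).
= 0.97609 × 0.95118 × 0.96289 × 0.83504 × 0.88564 = 0.661140.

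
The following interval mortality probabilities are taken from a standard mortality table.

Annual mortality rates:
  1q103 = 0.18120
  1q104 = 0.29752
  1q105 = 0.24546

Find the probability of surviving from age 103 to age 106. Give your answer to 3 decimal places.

0.434

3p103 = (1 − 0.18120) × (1 − 0.29752) × (1 − 0.24546).
= 0.81880 × 0.70248 × 0.75454 = 0.434004.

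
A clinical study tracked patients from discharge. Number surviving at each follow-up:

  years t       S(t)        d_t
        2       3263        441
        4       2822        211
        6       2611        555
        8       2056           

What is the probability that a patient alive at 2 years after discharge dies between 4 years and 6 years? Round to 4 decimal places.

This is the probability of reaching 4 but not 6, conditional on being alive at 2: (S(4) − S(6)) / S(2).
= (2822 − 2611) / 3263 = 211 / 3263 = 0.064664.

0.0647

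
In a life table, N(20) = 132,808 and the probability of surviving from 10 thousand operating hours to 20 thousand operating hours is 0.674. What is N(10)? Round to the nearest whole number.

197045

N(10) = N(20) / p = 132,808 / 0.674 = 197045.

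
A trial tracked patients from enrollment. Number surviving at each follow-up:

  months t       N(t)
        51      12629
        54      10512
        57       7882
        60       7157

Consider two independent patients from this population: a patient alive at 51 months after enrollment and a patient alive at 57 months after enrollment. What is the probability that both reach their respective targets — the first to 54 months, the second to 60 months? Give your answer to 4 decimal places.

0.7558

p₁ = N(54)/N(51) = 10512/12629 = 0.832370; p₂ = N(60)/N(57) = 7157/7882 = 0.908018.
P(both) = p₁ × p₂ = 0.832370 × 0.908018 = 0.755807.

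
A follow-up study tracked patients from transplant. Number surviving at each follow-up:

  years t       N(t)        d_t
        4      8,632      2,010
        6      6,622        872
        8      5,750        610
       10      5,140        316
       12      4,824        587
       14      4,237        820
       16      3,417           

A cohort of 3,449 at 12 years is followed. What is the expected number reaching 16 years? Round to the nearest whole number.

The relevant probability is 3,417/4,824 = 0.708333.
Expected number = 3,449 × 0.708333 = 2443.

2443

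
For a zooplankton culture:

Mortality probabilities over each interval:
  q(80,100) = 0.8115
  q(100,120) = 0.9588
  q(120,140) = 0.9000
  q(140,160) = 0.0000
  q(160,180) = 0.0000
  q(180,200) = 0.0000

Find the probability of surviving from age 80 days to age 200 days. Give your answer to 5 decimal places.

P(survive 80→200) = (1 − 0.8115) × (1 − 0.9588) × (1 − 0.9000) × (1 − 0.0000) × (1 − 0.0000) × (1 − 0.0000).
= 0.1885 × 0.0412 × 0.1000 × 1.0000 × 1.0000 × 1.0000 = 0.000777.

0.00078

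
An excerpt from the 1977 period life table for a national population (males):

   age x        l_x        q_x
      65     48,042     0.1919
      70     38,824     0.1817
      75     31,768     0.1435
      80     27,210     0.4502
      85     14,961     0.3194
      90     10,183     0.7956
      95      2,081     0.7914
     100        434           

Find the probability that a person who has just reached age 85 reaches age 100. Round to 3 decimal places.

We want 15p85 = l_100/l_85.
The conditional survival probability is l_100/l_85 = 434/14,961 = 0.029009.

0.029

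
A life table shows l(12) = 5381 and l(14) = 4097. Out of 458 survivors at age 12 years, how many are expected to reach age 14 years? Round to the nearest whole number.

349

The relevant probability is 4097/5381 = 0.761383.
Expected number = 458 × 0.761383 = 349.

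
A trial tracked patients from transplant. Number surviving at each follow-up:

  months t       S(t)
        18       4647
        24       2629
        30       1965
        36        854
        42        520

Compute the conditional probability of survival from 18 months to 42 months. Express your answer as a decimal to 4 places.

The conditional survival probability is S(42)/S(18) = 520/4647 = 0.111900.

0.1119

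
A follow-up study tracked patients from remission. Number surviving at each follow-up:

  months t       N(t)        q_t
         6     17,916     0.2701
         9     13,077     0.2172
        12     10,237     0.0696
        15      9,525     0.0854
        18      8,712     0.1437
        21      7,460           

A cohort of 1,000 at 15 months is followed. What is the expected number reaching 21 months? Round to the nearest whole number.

The relevant probability is 7,460/9,525 = 0.783202.
Expected number = 1,000 × 0.783202 = 783.

783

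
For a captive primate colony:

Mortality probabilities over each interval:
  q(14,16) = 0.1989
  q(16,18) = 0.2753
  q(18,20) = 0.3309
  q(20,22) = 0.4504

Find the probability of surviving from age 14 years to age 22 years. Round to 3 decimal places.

The overall survival probability is (1 − 0.1989) × (1 − 0.2753) × (1 − 0.3309) × (1 − 0.4504).
= 0.8011 × 0.7247 × 0.6691 × 0.5496 = 0.213493.

0.213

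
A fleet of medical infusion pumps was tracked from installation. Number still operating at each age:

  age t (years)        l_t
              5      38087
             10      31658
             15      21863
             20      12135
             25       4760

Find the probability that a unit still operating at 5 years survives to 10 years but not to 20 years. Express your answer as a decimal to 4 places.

0.5126

This is the probability of reaching 10 but not 20, conditional on being operational at 5: (l_10 − l_20) / l_5.
= (31658 − 12135) / 38087 = 19523 / 38087 = 0.512590.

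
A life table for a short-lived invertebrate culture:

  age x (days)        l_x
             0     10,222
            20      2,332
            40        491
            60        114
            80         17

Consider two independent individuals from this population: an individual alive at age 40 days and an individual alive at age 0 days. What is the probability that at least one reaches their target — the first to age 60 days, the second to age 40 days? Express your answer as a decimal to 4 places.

0.2691

p₁ = l_60/l_40 = 114/491 = 0.232179; p₂ = l_40/l_0 = 491/10,222 = 0.048034.
P(at least one) = 1 − (1−p₁)(1−p₂) = 1 − 0.767821 × 0.951966 = 0.269061.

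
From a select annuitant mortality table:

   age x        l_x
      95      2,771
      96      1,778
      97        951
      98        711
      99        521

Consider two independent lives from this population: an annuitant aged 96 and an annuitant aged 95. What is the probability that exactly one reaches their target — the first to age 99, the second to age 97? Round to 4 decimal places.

0.4351

p₁ = l_99/l_96 = 521/1,778 = 0.293026; p₂ = l_97/l_95 = 951/2,771 = 0.343197.
P(exactly one) = p₁(1−p₂) + (1−p₁)p₂ = 0.192460 + 0.242631 = 0.435092.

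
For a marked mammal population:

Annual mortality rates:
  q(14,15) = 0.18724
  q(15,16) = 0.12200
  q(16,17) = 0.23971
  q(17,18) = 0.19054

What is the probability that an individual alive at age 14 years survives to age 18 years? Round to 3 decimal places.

P(survive 14→18) = (1 − 0.18724) × (1 − 0.12200) × (1 − 0.23971) × (1 − 0.19054).
= 0.81276 × 0.87800 × 0.76029 × 0.80946 = 0.439169.

0.439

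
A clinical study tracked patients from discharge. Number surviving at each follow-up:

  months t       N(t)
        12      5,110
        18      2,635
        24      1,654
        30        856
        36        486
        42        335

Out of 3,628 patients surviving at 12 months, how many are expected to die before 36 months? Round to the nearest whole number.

3283

The relevant probability is 1 − 486/5,110 = 0.904892.
Expected number = 3,628 × 0.904892 = 3283.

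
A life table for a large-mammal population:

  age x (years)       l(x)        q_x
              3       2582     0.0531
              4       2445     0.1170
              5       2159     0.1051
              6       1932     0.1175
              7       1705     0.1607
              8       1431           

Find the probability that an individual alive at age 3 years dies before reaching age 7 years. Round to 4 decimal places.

0.3397

P(die before 7 | alive at 3) = 1 − l(7)/l(3) = 1 − 1705/2582 = (877)/2582 = 0.339659.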